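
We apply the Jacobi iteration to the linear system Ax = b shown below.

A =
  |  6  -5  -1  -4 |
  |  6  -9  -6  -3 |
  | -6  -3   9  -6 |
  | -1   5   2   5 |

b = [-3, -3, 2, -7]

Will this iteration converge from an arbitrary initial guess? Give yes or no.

Split A = D + L + U, D = diag(6, -9, 9, 5).
T_J = -D⁻¹(L+U): T[3,1] = -(5)/(5) = -1.0000; T[3,3] = 0.
  T[0,:] = [+0.0000 +0.8333 +0.1667 +0.6667]
  T[1,:] = [+0.6667 +0.0000 -0.6667 -0.3333]
  T[2,:] = [+0.6667 +0.3333 +0.0000 +0.6667]
  T[3,:] = [+0.2000 -1.0000 -0.4000 +0.0000]
|λ(T)| sorted: 1.1447, 0.7250, 0.6013, 0.6013.
ρ = 1.1447; 1.1447 > 1, so it fails to converge.

no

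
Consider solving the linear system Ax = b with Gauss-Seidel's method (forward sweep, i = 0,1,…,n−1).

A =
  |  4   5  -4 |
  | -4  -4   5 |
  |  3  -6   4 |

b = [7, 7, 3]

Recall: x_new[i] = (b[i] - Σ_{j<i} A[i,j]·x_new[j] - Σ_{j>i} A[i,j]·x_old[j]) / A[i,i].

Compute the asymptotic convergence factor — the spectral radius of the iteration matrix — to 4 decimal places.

Write A = D+L+U with D = diag(4, -4, 4).
Gauss-Seidel: T = -(D+L)⁻¹U, row 0 first, T[0,1] = -(5)/(4) = -1.2500; later rows by forward substitution.
  T[0,:] = [+0.0000  -1.2500  +1.0000]
  T[1,:] = [+0.0000  +1.2500  +0.2500]
  T[2,:] = [+0.0000  +2.8125  -0.3750]
|λ(T)| sorted: 1.6051, 0.7301, 0.0000.
ρ(T) = max|λ| = 1.6051; 1.6051 > 1 ⇒ diverges.

1.6051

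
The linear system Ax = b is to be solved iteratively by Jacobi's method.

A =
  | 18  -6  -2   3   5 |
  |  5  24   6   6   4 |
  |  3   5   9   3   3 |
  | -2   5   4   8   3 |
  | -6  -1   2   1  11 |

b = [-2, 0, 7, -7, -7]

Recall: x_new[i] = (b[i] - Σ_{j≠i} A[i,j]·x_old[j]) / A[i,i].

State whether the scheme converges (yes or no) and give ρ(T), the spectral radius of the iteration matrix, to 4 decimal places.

Diagonal D = diag(18, 24, 9, 8, 11); L, U strict lower/upper.
T_J = -D⁻¹(L+U): T[1,0] = -(5)/(24) = -0.2083; T[1,1] = 0.
  T[0,:] = [+0.0000 +0.3333 +0.1111 -0.1667 -0.2778]
  T[1,:] = [-0.2083 +0.0000 -0.2500 -0.2500 -0.1667]
  T[2,:] = [-0.3333 -0.5556 +0.0000 -0.3333 -0.3333]
  T[3,:] = [+0.2500 -0.6250 -0.5000 +0.0000 -0.3750]
  T[4,:] = [+0.5455 +0.0909 -0.1818 -0.0909 +0.0000]
moduli |λ_i(T)| = 0.8669, 0.5227, 0.5227, 0.3979, 0.3046.
ρ(T) = max|λ| = 0.8669; 0.8669 < 1 ⇒ converges.

yes, ρ = 0.8669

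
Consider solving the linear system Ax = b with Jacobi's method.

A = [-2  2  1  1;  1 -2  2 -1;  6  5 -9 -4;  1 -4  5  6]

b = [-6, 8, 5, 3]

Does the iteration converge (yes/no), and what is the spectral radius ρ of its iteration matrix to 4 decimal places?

no, ρ = 1.4322

Let D = diag(-2, -2, -9, 6); L, U the strict triangles.
Jacobi T = -D⁻¹(L+U): T[0,3] = -(1)/(-2) = +0.5000; T[0,0] = 0.
  T[0,:] = [+0.0000  +1.0000  +0.5000  +0.5000]
  T[1,:] = [+0.5000  +0.0000  +1.0000  -0.5000]
  T[2,:] = [+0.6667  +0.5556  +0.0000  -0.4444]
  T[3,:] = [-0.1667  +0.6667  -0.8333  +0.0000]
|λ(T)| sorted: 1.4322, 0.9861, 0.5185, 0.5185.
ρ(T) = max|λ| = 1.4322; 1.4322 > 1: divergent.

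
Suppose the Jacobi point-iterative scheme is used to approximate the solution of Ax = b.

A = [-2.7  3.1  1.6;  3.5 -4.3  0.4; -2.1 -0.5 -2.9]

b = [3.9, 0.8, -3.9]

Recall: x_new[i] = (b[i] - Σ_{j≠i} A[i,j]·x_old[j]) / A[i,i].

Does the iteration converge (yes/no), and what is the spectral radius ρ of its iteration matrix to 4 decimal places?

Split A = D + L + U, D = diag(-2.7, -4.3, -2.9).
Jacobi: T = -D⁻¹(L+U), T[2,0] = -(-2.1)/(-2.9) = -0.7241; T[2,2] = 0.
  T[0,:] = [+0.0000, +1.1481, +0.5926]
  T[1,:] = [+0.8140, +0.0000, +0.0930]
  T[2,:] = [-0.7241, -0.1724, +0.0000]
|roots of det(T-λI)|: 0.8268, 0.4406, 0.4406.
spectral radius ρ = 0.8268; 0.8268 < 1 ⇒ converges.

yes, ρ = 0.8268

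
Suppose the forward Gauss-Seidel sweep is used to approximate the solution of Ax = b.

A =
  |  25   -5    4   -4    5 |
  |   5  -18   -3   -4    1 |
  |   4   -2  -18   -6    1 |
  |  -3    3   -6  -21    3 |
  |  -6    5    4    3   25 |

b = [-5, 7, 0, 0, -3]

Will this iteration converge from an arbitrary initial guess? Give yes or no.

Diagonal D = diag(25, -18, -18, -21, 25); L, U strict lower/upper.
Gauss-Seidel: T = -(D+L)⁻¹U, row 0 first, T[0,1] = -(-5)/(25) = +0.2000; later rows by forward substitution.
  T[0,:] = [+0.0000  +0.2000  -0.1600  +0.1600  -0.2000]
  T[1,:] = [+0.0000  +0.0556  -0.2111  -0.1778  -0.0000]
  T[2,:] = [+0.0000  +0.0383  -0.0121  -0.2780  +0.0111]
  T[3,:] = [+0.0000  -0.0316  -0.0038  +0.0312  +0.1683]
  T[4,:] = [+0.0000  +0.0346  +0.0062  +0.1147  -0.0700]
eigenvalue magnitudes: 0.2185, 0.1249, 0.1182, 0.1182, 0.0000.
spectral radius ρ = 0.2185; 0.2185 < 1, so it converges for any x₀.

yes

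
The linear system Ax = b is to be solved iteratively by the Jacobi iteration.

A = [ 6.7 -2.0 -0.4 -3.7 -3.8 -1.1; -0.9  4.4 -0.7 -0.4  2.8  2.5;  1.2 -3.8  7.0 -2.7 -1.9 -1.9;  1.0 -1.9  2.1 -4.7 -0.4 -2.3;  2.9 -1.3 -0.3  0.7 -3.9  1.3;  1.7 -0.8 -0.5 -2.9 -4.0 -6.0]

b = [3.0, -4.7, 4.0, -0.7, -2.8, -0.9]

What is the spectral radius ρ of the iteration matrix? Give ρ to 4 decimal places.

1.2172

Split A = D + L + U, D = diag(6.7, 4.4, 7, -4.7, -3.9, -6).
Jacobi: T = -D⁻¹(L+U), T[0,1] = -(-2)/(6.7) = +0.2985; T[0,0] = 0.
  T[0,:] = [+0.0000, +0.2985, +0.0597, +0.5522, +0.5672, +0.1642]
  T[1,:] = [+0.2045, +0.0000, +0.1591, +0.0909, -0.6364, -0.5682]
  T[2,:] = [-0.1714, +0.5429, +0.0000, +0.3857, +0.2714, +0.2714]
  T[3,:] = [+0.2128, -0.4043, +0.4468, +0.0000, -0.0851, -0.4894]
  T[4,:] = [+0.7436, -0.3333, -0.0769, +0.1795, +0.0000, +0.3333]
  T[5,:] = [+0.2833, -0.1333, -0.0833, -0.4833, -0.6667, +0.0000]
|eigenvalues of T|: 1.2172, 0.7506, 0.3721, 0.3721, 0.2876, 0.1918.
ρ = 1.2172; 1.2172 > 1 ⇒ diverges.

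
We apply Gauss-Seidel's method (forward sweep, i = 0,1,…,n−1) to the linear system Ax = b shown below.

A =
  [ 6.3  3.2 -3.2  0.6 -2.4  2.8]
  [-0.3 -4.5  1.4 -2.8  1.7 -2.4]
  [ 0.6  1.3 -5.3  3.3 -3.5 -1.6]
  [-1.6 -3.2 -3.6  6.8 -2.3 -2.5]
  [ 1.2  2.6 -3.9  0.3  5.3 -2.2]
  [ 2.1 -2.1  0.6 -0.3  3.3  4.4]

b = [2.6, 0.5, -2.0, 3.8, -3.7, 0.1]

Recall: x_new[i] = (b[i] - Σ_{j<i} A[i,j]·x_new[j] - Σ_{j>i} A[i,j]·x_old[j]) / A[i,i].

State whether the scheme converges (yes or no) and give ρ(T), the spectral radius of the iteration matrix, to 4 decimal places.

no, ρ = 1.4072

A = D + L + U where D = diag(6.3, -4.5, -5.3, 6.8, 5.3, 4.4).
T_GS = -(D+L)⁻¹U: row 0 first, T[0,3] = -(0.6)/(6.3) = -0.0952; later rows by forward substitution.
  T[0,:] = [+0.0000, -0.5079, +0.5079, -0.0952, +0.3810, -0.4444]
  T[1,:] = [+0.0000, +0.0339, +0.2772, -0.6159, +0.3524, -0.5037]
  T[2,:] = [+0.0000, -0.0492, +0.1255, +0.4608, -0.5308, -0.4758]
  T[3,:] = [+0.0000, -0.1296, +0.3164, -0.0683, +0.3127, -0.2258]
  T[4,:] = [+0.0000, +0.0695, -0.1766, +0.6666, -0.6674, +0.4255]
  T[5,:] = [+0.0000, +0.2043, +0.0268, -0.8159, +0.5806, -0.2979]
|eigenvalues of T|: 1.4072, 0.5822, 0.2195, 0.2195, 0.1671, 0.0000.
ρ(T) = max|λ| = 1.4072; 1.4072 > 1 ⇒ diverges.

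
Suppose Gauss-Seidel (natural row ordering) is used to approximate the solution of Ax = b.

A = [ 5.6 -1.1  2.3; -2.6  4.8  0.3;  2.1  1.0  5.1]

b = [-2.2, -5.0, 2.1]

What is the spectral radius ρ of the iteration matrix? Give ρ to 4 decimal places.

Split A = D + L + U, D = diag(5.6, 4.8, 5.1).
Gauss-Seidel: T = -(D+L)⁻¹U, row 0 first, T[0,2] = -(2.3)/(5.6) = -0.4107; later rows by forward substitution.
  T[0,:] = [+0.0000 +0.1964 -0.4107]
  T[1,:] = [+0.0000 +0.1064 -0.2850]
  T[2,:] = [+0.0000 -0.1017 +0.2250]
|eigenvalues of T|: 0.3460, 0.0146, 0.0000.
ρ(T) = max|λ| = 0.3460; 0.3460 < 1 ⇒ converges.

0.3460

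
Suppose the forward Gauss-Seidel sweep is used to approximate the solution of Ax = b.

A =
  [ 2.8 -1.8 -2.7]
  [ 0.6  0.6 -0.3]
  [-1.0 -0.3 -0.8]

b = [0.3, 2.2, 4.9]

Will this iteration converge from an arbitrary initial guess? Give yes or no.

no

Let D = diag(2.8, 0.6, -0.8); L, U the strict triangles.
T_GS = -(D+L)⁻¹U: row 0 first, T[0,1] = -(-1.8)/(2.8) = +0.6429; later rows by forward substitution.
  T[0,:] = [+0.0000 +0.6429 +0.9643]
  T[1,:] = [+0.0000 -0.6429 -0.4643]
  T[2,:] = [+0.0000 -0.5625 -1.0312]
eigenvalue magnitudes: 1.3837, 0.2904, 0.0000.
ρ = 1.3837; 1.3837 > 1 ⇒ diverges.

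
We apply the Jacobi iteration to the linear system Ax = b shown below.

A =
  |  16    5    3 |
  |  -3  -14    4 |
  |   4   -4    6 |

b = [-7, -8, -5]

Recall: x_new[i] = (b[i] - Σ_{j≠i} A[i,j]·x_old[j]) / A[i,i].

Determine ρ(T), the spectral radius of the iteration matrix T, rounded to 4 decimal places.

A = D + L + U where D = diag(16, -14, 6).
Jacobi: T = -D⁻¹(L+U), T[1,0] = -(-3)/(-14) = -0.2143; T[1,1] = 0.
  T[0,:] = [+0.0000  -0.3125  -0.1875]
  T[1,:] = [-0.2143  +0.0000  +0.2857]
  T[2,:] = [-0.6667  +0.6667  +0.0000]
moduli |λ_i(T)| = 0.7099, 0.4215, 0.2884.
spectral radius ρ = 0.7099; 0.7099 < 1 ⇒ converges.

0.7099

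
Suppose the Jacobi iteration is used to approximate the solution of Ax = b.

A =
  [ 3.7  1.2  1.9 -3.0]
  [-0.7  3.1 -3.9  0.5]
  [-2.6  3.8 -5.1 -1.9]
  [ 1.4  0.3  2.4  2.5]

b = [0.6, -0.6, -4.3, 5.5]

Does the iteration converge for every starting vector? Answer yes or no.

Let D = diag(3.7, 3.1, -5.1, 2.5); L, U the strict triangles.
Jacobi T = -D⁻¹(L+U): T[2,0] = -(-2.6)/(-5.1) = -0.5098; T[2,2] = 0.
  T[0,:] = [+0.0000 -0.3243 -0.5135 +0.8108]
  T[1,:] = [+0.2258 +0.0000 +1.2581 -0.1613]
  T[2,:] = [-0.5098 +0.7451 +0.0000 -0.3725]
  T[3,:] = [-0.5600 -0.1200 -0.9600 +0.0000]
eigenvalue magnitudes: 1.2788, 0.8961, 0.4934, 0.4934.
ρ(T) = max|λ| = 1.2788; 1.2788 > 1: divergent.

no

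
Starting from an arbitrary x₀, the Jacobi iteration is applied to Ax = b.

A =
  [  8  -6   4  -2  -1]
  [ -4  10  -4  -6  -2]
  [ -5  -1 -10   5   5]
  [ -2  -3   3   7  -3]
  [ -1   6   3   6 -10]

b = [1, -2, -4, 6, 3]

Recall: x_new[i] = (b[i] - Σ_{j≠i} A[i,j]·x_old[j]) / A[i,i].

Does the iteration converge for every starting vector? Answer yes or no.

no

Write A = D+L+U with D = diag(8, 10, -10, 7, -10).
Jacobi T = -D⁻¹(L+U): T[0,2] = -(4)/(8) = -0.5000; T[0,0] = 0.
  T[0,:] = [+0.0000, +0.7500, -0.5000, +0.2500, +0.1250]
  T[1,:] = [+0.4000, +0.0000, +0.4000, +0.6000, +0.2000]
  T[2,:] = [-0.5000, -0.1000, +0.0000, +0.5000, +0.5000]
  T[3,:] = [+0.2857, +0.4286, -0.4286, +0.0000, +0.4286]
  T[4,:] = [-0.1000, +0.6000, +0.3000, +0.6000, +0.0000]
|λ(T)| sorted: 1.1383, 0.5806, 0.5600, 0.5600, 0.4683.
ρ(T) = max|λ| = 1.1383; 1.1383 > 1, so it fails to converge.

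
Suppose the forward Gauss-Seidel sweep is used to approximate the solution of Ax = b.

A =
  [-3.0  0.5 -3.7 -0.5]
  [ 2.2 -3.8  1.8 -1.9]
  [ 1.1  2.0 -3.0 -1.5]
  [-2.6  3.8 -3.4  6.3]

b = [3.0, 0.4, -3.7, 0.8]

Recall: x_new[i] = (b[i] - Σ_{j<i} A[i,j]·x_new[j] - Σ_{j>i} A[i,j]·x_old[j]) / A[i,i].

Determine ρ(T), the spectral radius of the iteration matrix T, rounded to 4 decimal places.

Split A = D + L + U, D = diag(-3, -3.8, -3, 6.3).
Gauss-Seidel: T = -(D+L)⁻¹U, row 0 first, T[0,1] = -(0.5)/(-3) = +0.1667; later rows by forward substitution.
  T[0,:] = [+0.0000  +0.1667  -1.2333  -0.1667]
  T[1,:] = [+0.0000  +0.0965  -0.2404  -0.5965]
  T[2,:] = [+0.0000  +0.1254  -0.6125  -0.9588]
  T[3,:] = [+0.0000  +0.0783  -0.6946  -0.2264]
|eigenvalues of T|: 1.1975, 0.4229, 0.0322, 0.0000.
ρ(T) = max|λ| = 1.1975; 1.1975 > 1 ⇒ diverges.

1.1975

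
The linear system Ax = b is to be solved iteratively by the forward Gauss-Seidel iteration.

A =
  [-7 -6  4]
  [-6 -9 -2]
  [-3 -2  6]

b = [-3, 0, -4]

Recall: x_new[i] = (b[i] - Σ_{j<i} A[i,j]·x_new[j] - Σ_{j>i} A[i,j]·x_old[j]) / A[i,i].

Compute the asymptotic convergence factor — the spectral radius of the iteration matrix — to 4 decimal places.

Let D = diag(-7, -9, 6); L, U the strict triangles.
T_GS = -(D+L)⁻¹U: row 0 first, T[0,1] = -(-6)/(-7) = -0.8571; later rows by forward substitution.
  T[0,:] = [+0.0000  -0.8571  +0.5714]
  T[1,:] = [+0.0000  +0.5714  -0.6032]
  T[2,:] = [+0.0000  -0.2381  +0.0847]
eigenvalue magnitudes: 0.7784, 0.1223, 0.0000.
ρ(T) = max|λ| = 0.7784; 0.7784 < 1, so it converges for any x₀.

0.7784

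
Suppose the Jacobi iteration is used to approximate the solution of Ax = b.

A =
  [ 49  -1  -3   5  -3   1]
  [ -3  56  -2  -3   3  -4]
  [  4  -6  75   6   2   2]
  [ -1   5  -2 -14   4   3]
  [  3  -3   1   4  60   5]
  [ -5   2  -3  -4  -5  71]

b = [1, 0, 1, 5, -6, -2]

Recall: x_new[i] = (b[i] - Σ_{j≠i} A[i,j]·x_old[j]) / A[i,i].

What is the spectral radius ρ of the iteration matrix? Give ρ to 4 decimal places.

Split A = D + L + U, D = diag(49, 56, 75, -14, 60, 71).
Jacobi: T = -D⁻¹(L+U), T[3,0] = -(-1)/(-14) = -0.0714; T[3,3] = 0.
  T[0,:] = [+0.0000  +0.0204  +0.0612  -0.1020  +0.0612  -0.0204]
  T[1,:] = [+0.0536  +0.0000  +0.0357  +0.0536  -0.0536  +0.0714]
  T[2,:] = [-0.0533  +0.0800  +0.0000  -0.0800  -0.0267  -0.0267]
  T[3,:] = [-0.0714  +0.3571  -0.1429  +0.0000  +0.2857  +0.2143]
  T[4,:] = [-0.0500  +0.0500  -0.0167  -0.0667  +0.0000  -0.0833]
  T[5,:] = [+0.0704  -0.0282  +0.0423  +0.0563  +0.0704  +0.0000]
|λ(T)| sorted: 0.1986, 0.1210, 0.1210, 0.1047, 0.1047, 0.0098.
ρ(T) = max|λ| = 0.1986; 0.1986 < 1, so it converges for any x₀.

0.1986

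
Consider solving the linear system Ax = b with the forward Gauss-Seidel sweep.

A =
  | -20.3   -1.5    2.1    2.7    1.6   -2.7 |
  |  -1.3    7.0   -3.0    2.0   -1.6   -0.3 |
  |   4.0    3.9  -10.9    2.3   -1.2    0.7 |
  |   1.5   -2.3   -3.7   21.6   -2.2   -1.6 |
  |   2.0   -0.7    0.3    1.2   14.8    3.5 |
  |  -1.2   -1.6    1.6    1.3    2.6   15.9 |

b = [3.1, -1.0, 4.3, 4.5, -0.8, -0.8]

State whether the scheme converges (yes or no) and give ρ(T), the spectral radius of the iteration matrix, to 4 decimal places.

Diagonal D = diag(-20.3, 7, -10.9, 21.6, 14.8, 15.9); L, U strict lower/upper.
GS T = -(D+L)⁻¹U: row 0 first, T[0,2] = -(2.1)/(-20.3) = +0.1034; later rows by forward substitution.
  T[0,:] = [+0.0000  -0.0739  +0.1034  +0.1330  +0.0788  -0.1330]
  T[1,:] = [+0.0000  -0.0137  +0.4478  -0.2610  +0.2432  +0.0182]
  T[2,:] = [+0.0000  -0.0320  +0.1982  +0.1664  +0.0059  +0.0219]
  T[3,:] = [+0.0000  -0.0018  +0.0744  -0.0085  +0.1233  +0.0890]
  T[4,:] = [+0.0000  +0.0101  -0.0029  -0.0330  -0.0093  -0.2253]
  T[5,:] = [+0.0000  -0.0052  +0.0273  -0.0269  +0.0213  +0.0192]
eigenvalue magnitudes: 0.2029, 0.1237, 0.1237, 0.0626, 0.0626, 0.0000.
spectral radius ρ = 0.2029; 0.2029 < 1, so it converges for any x₀.

yes, ρ = 0.2029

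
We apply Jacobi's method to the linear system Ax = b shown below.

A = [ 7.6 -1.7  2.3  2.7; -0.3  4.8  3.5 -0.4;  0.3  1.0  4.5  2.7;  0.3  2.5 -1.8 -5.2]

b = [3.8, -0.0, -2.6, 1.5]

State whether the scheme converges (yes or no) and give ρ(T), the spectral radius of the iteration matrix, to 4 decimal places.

yes, ρ = 0.8336

Split A = D + L + U, D = diag(7.6, 4.8, 4.5, -5.2).
Jacobi T = -D⁻¹(L+U): T[1,2] = -(3.5)/(4.8) = -0.7292; T[1,1] = 0.
  T[0,:] = [+0.0000, +0.2237, -0.3026, -0.3553]
  T[1,:] = [+0.0625, +0.0000, -0.7292, +0.0833]
  T[2,:] = [-0.0667, -0.2222, +0.0000, -0.6000]
  T[3,:] = [+0.0577, +0.4808, -0.3462, +0.0000]
|roots of det(T-λI)|: 0.8336, 0.5157, 0.5157, 0.0066.
ρ(T) = max|λ| = 0.8336; 0.8336 < 1: convergent.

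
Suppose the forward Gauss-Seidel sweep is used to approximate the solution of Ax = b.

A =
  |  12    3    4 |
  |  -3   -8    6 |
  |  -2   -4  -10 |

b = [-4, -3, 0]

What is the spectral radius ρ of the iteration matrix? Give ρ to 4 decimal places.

Split A = D + L + U, D = diag(12, -8, -10).
Gauss-Seidel: T = -(D+L)⁻¹U, row 0 first, T[0,2] = -(4)/(12) = -0.3333; later rows by forward substitution.
  T[0,:] = [+0.0000  -0.2500  -0.3333]
  T[1,:] = [+0.0000  +0.0938  +0.8750]
  T[2,:] = [+0.0000  +0.0125  -0.2833]
eigenvalue magnitudes: 0.3104, 0.1208, 0.0000.
ρ(T) = max|λ| = 0.3104; 0.3104 < 1: convergent.

0.3104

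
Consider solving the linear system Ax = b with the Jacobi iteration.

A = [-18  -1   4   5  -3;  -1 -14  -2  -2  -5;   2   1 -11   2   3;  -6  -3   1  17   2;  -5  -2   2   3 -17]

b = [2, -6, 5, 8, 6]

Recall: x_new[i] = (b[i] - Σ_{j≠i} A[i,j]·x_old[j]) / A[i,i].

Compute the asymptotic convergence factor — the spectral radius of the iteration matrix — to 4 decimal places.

A = D + L + U where D = diag(-18, -14, -11, 17, -17).
Jacobi: T = -D⁻¹(L+U), T[3,2] = -(1)/(17) = -0.0588; T[3,3] = 0.
  T[0,:] = [+0.0000, -0.0556, +0.2222, +0.2778, -0.1667]
  T[1,:] = [-0.0714, +0.0000, -0.1429, -0.1429, -0.3571]
  T[2,:] = [+0.1818, +0.0909, +0.0000, +0.1818, +0.2727]
  T[3,:] = [+0.3529, +0.1765, -0.0588, +0.0000, -0.1176]
  T[4,:] = [-0.2941, -0.1176, +0.1176, +0.1765, +0.0000]
eigenvalue magnitudes: 0.5360, 0.3622, 0.1941, 0.1941, 0.0425.
ρ(T) = max|λ| = 0.5360; 0.5360 < 1 ⇒ converges.

0.5360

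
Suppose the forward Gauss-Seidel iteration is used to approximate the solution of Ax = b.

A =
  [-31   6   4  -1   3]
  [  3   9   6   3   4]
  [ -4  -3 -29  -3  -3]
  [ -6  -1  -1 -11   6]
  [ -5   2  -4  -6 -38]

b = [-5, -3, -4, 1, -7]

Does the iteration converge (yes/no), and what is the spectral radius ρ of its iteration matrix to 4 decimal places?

Split A = D + L + U, D = diag(-31, 9, -29, -11, -38).
T_GS = -(D+L)⁻¹U: row 0 first, T[0,1] = -(6)/(-31) = +0.1935; later rows by forward substitution.
  T[0,:] = [+0.0000  +0.1935  +0.1290  -0.0323  +0.0968]
  T[1,:] = [+0.0000  -0.0645  -0.7097  -0.3226  -0.4767]
  T[2,:] = [+0.0000  -0.0200  +0.0556  -0.0656  -0.0675]
  T[3,:] = [+0.0000  -0.0979  -0.0109  +0.0529  +0.5421]
  T[4,:] = [+0.0000  -0.0113  -0.0585  -0.0142  -0.1163]
|eigenvalues of T|: 0.2373, 0.1659, 0.1659, 0.1467, 0.0000.
ρ = 0.2373; 0.2373 < 1, so it converges for any x₀.

yes, ρ = 0.2373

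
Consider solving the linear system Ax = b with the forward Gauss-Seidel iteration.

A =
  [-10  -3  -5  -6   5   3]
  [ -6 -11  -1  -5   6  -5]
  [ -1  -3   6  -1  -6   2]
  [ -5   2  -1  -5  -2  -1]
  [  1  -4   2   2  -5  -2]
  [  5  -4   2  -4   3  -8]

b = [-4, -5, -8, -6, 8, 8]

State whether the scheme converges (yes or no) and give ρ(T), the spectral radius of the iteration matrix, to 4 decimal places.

no, ρ = 1.4500

A = D + L + U where D = diag(-10, -11, 6, -5, -5, -8).
Gauss-Seidel: T = -(D+L)⁻¹U, row 0 first, T[0,2] = -(-5)/(-10) = -0.5000; later rows by forward substitution.
  T[0,:] = [+0.0000  -0.3000  -0.5000  -0.6000  +0.5000  +0.3000]
  T[1,:] = [+0.0000  +0.1636  +0.1818  -0.1273  +0.2727  -0.6182]
  T[2,:] = [+0.0000  +0.0318  +0.0076  +0.0030  +1.2197  -0.5924]
  T[3,:] = [+0.0000  +0.3591  +0.5712  +0.5485  -1.0348  -0.6288]
  T[4,:] = [+0.0000  -0.0345  -0.0139  +0.2024  -0.0442  -0.3339]
  T[5,:] = [+0.0000  -0.4539  -0.6923  -0.5089  +0.9819  +0.5377]
moduli |λ_i(T)| = 1.4500, 0.5959, 0.5959, 0.0297, 0.0297, 0.0000.
ρ(T) = max|λ| = 1.4500; 1.4500 > 1: divergent.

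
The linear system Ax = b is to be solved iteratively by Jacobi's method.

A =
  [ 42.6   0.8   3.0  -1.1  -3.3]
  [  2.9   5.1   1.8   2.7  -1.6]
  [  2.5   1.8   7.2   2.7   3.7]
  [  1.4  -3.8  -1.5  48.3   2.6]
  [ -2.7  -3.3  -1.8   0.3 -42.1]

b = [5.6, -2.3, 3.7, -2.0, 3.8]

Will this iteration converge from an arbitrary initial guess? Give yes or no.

Split A = D + L + U, D = diag(42.6, 5.1, 7.2, 48.3, -42.1).
Jacobi: T = -D⁻¹(L+U), T[1,3] = -(2.7)/(5.1) = -0.5294; T[1,1] = 0.
  T[0,:] = [+0.0000  -0.0188  -0.0704  +0.0258  +0.0775]
  T[1,:] = [-0.5686  +0.0000  -0.3529  -0.5294  +0.3137]
  T[2,:] = [-0.3472  -0.2500  +0.0000  -0.3750  -0.5139]
  T[3,:] = [-0.0290  +0.0787  +0.0311  +0.0000  -0.0538]
  T[4,:] = [-0.0641  -0.0784  -0.0428  +0.0071  +0.0000]
|λ(T)| sorted: 0.3452, 0.2224, 0.1636, 0.1636, 0.0651.
ρ(T) = max|λ| = 0.3452; 0.3452 < 1: convergent.

yes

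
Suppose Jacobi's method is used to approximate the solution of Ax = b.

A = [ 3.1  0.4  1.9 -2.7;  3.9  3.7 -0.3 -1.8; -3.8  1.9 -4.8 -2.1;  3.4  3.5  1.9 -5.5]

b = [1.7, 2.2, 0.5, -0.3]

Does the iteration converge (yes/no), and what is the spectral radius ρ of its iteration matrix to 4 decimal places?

no, ρ = 1.1259

Split A = D + L + U, D = diag(3.1, 3.7, -4.8, -5.5).
Jacobi T = -D⁻¹(L+U): T[1,3] = -(-1.8)/(3.7) = +0.4865; T[1,1] = 0.
  T[0,:] = [+0.0000 -0.1290 -0.6129 +0.8710]
  T[1,:] = [-1.0541 +0.0000 +0.0811 +0.4865]
  T[2,:] = [-0.7917 +0.3958 +0.0000 -0.4375]
  T[3,:] = [+0.6182 +0.6364 +0.3455 +0.0000]
|λ(T)| sorted: 1.1259, 0.9270, 0.9270, 0.5590.
ρ = 1.1259; 1.1259 > 1: divergent.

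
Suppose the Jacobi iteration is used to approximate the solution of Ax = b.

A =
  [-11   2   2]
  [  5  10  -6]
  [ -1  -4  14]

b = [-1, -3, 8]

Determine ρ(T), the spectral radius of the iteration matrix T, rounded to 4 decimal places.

Write A = D+L+U with D = diag(-11, 10, 14).
T_J = -D⁻¹(L+U): T[1,2] = -(-6)/(10) = +0.6000; T[1,1] = 0.
  T[0,:] = [+0.0000  +0.1818  +0.1818]
  T[1,:] = [-0.5000  +0.0000  +0.6000]
  T[2,:] = [+0.0714  +0.2857  +0.0000]
|eigenvalues of T|: 0.3766, 0.2197, 0.2197.
ρ = 0.3766; 0.3766 < 1: convergent.

0.3766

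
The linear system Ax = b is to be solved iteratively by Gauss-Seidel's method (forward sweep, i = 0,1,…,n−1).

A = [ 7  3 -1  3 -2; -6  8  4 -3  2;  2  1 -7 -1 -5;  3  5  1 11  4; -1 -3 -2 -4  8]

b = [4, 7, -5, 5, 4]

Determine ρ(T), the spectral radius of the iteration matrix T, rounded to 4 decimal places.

A = D + L + U where D = diag(7, 8, -7, 11, 8).
Gauss-Seidel: T = -(D+L)⁻¹U, row 0 first, T[0,3] = -(3)/(7) = -0.4286; later rows by forward substitution.
  T[0,:] = [+0.0000  -0.4286  +0.1429  -0.4286  +0.2857]
  T[1,:] = [+0.0000  -0.3214  -0.3929  +0.0536  -0.0357]
  T[2,:] = [+0.0000  -0.1684  -0.0153  -0.2577  -0.6378]
  T[3,:] = [+0.0000  +0.2783  +0.1410  +0.1160  -0.3673]
  T[4,:] = [+0.0000  -0.0771  -0.0628  -0.0399  -0.3208]
|λ(T)| sorted: 0.5832, 0.2473, 0.1331, 0.0725, 0.0000.
spectral radius ρ = 0.5832; 0.5832 < 1: convergent.

0.5832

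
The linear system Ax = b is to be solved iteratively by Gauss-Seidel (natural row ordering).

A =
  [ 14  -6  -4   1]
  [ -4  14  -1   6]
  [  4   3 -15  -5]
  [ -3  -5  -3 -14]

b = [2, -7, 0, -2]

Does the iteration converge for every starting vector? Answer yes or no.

yes

A = D + L + U where D = diag(14, 14, -15, -14).
T_GS = -(D+L)⁻¹U: row 0 first, T[0,1] = -(-6)/(14) = +0.4286; later rows by forward substitution.
  T[0,:] = [+0.0000, +0.4286, +0.2857, -0.0714]
  T[1,:] = [+0.0000, +0.1224, +0.1531, -0.4490]
  T[2,:] = [+0.0000, +0.1388, +0.1068, -0.4422]
  T[3,:] = [+0.0000, -0.1653, -0.1388, +0.2704]
moduli |λ_i(T)| = 0.6340, 0.0998, 0.0345, 0.0000.
ρ = 0.6340; 0.6340 < 1 ⇒ converges.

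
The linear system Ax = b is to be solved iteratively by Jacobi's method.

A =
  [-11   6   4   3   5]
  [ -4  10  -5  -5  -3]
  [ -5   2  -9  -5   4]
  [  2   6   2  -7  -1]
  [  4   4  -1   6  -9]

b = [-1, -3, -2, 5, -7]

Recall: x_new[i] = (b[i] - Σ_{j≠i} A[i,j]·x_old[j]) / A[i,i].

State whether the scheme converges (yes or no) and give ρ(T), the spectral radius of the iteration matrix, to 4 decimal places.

Split A = D + L + U, D = diag(-11, 10, -9, -7, -9).
Jacobi: T = -D⁻¹(L+U), T[2,4] = -(4)/(-9) = +0.4444; T[2,2] = 0.
  T[0,:] = [+0.0000, +0.5455, +0.3636, +0.2727, +0.4545]
  T[1,:] = [+0.4000, +0.0000, +0.5000, +0.5000, +0.3000]
  T[2,:] = [-0.5556, +0.2222, +0.0000, -0.5556, +0.4444]
  T[3,:] = [+0.2857, +0.8571, +0.2857, +0.0000, -0.1429]
  T[4,:] = [+0.4444, +0.4444, -0.1111, +0.6667, +0.0000]
|eigenvalues of T|: 1.1389, 0.8091, 0.5811, 0.5811, 0.1473.
ρ = 1.1389; 1.1389 > 1, so it fails to converge.

no, ρ = 1.1389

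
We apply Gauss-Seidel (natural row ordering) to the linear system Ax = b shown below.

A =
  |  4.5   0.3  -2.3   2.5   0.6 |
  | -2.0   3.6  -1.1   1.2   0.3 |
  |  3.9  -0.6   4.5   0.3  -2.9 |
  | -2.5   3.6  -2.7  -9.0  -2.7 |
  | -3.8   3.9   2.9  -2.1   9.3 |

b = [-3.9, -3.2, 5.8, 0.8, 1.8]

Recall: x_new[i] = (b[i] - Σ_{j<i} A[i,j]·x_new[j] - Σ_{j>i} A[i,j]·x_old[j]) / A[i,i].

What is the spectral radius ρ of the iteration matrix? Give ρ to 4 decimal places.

0.9132

Write A = D+L+U with D = diag(4.5, 3.6, 4.5, -9, 9.3).
GS T = -(D+L)⁻¹U: row 0 first, T[0,1] = -(0.3)/(4.5) = -0.0667; later rows by forward substitution.
  T[0,:] = [+0.0000, -0.0667, +0.5111, -0.5556, -0.1333]
  T[1,:] = [+0.0000, -0.0370, +0.5895, -0.6420, -0.1574]
  T[2,:] = [+0.0000, +0.0528, -0.3644, +0.3292, +0.7390]
  T[3,:] = [+0.0000, -0.0121, +0.2031, -0.2012, -0.5476]
  T[4,:] = [+0.0000, -0.0309, +0.1211, -0.1059, -0.3426]
|λ(T)| sorted: 0.9132, 0.1143, 0.1143, 0.0139, 0.0000.
spectral radius ρ = 0.9132; 0.9132 < 1: convergent.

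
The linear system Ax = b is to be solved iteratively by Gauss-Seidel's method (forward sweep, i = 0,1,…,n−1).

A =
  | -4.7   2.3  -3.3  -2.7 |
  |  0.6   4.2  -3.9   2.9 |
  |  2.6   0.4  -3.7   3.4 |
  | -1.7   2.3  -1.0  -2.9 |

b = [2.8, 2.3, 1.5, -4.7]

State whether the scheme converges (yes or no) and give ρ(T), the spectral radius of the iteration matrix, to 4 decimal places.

no, ρ = 1.5481

Diagonal D = diag(-4.7, 4.2, -3.7, -2.9); L, U strict lower/upper.
T_GS = -(D+L)⁻¹U: row 0 first, T[0,1] = -(2.3)/(-4.7) = +0.4894; later rows by forward substitution.
  T[0,:] = [+0.0000 +0.4894 -0.7021 -0.5745]
  T[1,:] = [+0.0000 -0.0699 +1.0289 -0.6084]
  T[2,:] = [+0.0000 +0.3363 -0.3822 +0.4495]
  T[3,:] = [+0.0000 -0.4583 +1.3594 -0.3008]
moduli |λ_i(T)| = 1.5481, 0.4025, 0.3928, 0.0000.
spectral radius ρ = 1.5481; 1.5481 > 1 ⇒ diverges.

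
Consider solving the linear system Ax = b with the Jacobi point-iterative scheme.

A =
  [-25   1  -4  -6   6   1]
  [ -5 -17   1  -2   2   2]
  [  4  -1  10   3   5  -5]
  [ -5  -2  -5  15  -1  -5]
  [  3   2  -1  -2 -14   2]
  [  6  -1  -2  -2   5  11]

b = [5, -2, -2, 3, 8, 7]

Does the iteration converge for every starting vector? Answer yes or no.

yes

Write A = D+L+U with D = diag(-25, -17, 10, 15, -14, 11).
Jacobi T = -D⁻¹(L+U): T[3,2] = -(-5)/(15) = +0.3333; T[3,3] = 0.
  T[0,:] = [+0.0000 +0.0400 -0.1600 -0.2400 +0.2400 +0.0400]
  T[1,:] = [-0.2941 +0.0000 +0.0588 -0.1176 +0.1176 +0.1176]
  T[2,:] = [-0.4000 +0.1000 +0.0000 -0.3000 -0.5000 +0.5000]
  T[3,:] = [+0.3333 +0.1333 +0.3333 +0.0000 +0.0667 +0.3333]
  T[4,:] = [+0.2143 +0.1429 -0.0714 -0.1429 +0.0000 +0.1429]
  T[5,:] = [-0.5455 +0.0909 +0.1818 +0.1818 -0.4545 +0.0000]
|λ(T)| sorted: 0.6428, 0.5276, 0.5276, 0.2606, 0.0769, 0.0567.
spectral radius ρ = 0.6428; 0.6428 < 1: convergent.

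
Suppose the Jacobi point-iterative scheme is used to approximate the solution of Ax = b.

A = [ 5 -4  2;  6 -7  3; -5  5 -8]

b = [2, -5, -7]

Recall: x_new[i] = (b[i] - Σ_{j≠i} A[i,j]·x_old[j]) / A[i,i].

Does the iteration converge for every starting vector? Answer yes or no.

no

Write A = D+L+U with D = diag(5, -7, -8).
Jacobi T = -D⁻¹(L+U): T[0,2] = -(2)/(5) = -0.4000; T[0,0] = 0.
  T[0,:] = [+0.0000  +0.8000  -0.4000]
  T[1,:] = [+0.8571  +0.0000  +0.4286]
  T[2,:] = [-0.6250  +0.6250  +0.0000]
|roots of det(T-λI)|: 1.2442, 0.8284, 0.4158.
spectral radius ρ = 1.2442; 1.2442 > 1: divergent.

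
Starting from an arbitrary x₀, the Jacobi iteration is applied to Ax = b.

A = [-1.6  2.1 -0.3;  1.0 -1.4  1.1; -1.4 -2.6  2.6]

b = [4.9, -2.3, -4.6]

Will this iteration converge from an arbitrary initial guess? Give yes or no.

Diagonal D = diag(-1.6, -1.4, 2.6); L, U strict lower/upper.
Jacobi: T = -D⁻¹(L+U), T[2,0] = -(-1.4)/(2.6) = +0.5385; T[2,2] = 0.
  T[0,:] = [+0.0000  +1.3125  -0.1875]
  T[1,:] = [+0.7143  +0.0000  +0.7857]
  T[2,:] = [+0.5385  +1.0000  +0.0000]
moduli |λ_i(T)| = 1.3878, 1.1156, 0.2722.
ρ = 1.3878; 1.3878 > 1 ⇒ diverges.

no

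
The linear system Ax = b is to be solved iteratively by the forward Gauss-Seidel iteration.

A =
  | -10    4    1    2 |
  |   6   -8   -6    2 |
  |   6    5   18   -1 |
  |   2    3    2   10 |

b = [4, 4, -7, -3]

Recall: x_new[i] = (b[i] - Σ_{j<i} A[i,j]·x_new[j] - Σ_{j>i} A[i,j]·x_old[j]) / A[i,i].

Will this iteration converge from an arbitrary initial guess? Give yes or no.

yes

Split A = D + L + U, D = diag(-10, -8, 18, 10).
Gauss-Seidel: T = -(D+L)⁻¹U, row 0 first, T[0,3] = -(2)/(-10) = +0.2000; later rows by forward substitution.
  T[0,:] = [+0.0000, +0.4000, +0.1000, +0.2000]
  T[1,:] = [+0.0000, +0.3000, -0.6750, +0.4000]
  T[2,:] = [+0.0000, -0.2167, +0.1542, -0.1222]
  T[3,:] = [+0.0000, -0.1267, +0.1517, -0.1356]
|roots of det(T-λI)|: 0.5118, 0.1497, 0.0435, 0.0000.
spectral radius ρ = 0.5118; 0.5118 < 1, so it converges for any x₀.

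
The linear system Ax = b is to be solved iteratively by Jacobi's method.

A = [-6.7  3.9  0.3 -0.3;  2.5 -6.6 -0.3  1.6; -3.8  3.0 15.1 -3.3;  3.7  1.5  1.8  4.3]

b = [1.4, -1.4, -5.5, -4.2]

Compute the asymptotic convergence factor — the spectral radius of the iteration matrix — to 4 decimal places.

0.5662

Diagonal D = diag(-6.7, -6.6, 15.1, 4.3); L, U strict lower/upper.
Jacobi: T = -D⁻¹(L+U), T[3,1] = -(1.5)/(4.3) = -0.3488; T[3,3] = 0.
  T[0,:] = [+0.0000, +0.5821, +0.0448, -0.0448]
  T[1,:] = [+0.3788, +0.0000, -0.0455, +0.2424]
  T[2,:] = [+0.2517, -0.1987, +0.0000, +0.2185]
  T[3,:] = [-0.8605, -0.3488, -0.4186, +0.0000]
|eigenvalues of T|: 0.5662, 0.4120, 0.4120, 0.1026.
ρ = 0.5662; 0.5662 < 1: convergent.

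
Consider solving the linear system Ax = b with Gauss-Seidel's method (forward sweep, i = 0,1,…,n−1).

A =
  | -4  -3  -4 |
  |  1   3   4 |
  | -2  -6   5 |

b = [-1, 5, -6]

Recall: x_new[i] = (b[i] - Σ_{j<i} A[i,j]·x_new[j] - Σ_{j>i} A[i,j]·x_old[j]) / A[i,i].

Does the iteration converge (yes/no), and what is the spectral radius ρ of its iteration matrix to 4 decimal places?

A = D + L + U where D = diag(-4, 3, 5).
T_GS = -(D+L)⁻¹U: row 0 first, T[0,1] = -(-3)/(-4) = -0.7500; later rows by forward substitution.
  T[0,:] = [+0.0000, -0.7500, -1.0000]
  T[1,:] = [+0.0000, +0.2500, -1.0000]
  T[2,:] = [+0.0000, +0.0000, -1.6000]
|λ(T)| sorted: 1.6000, 0.2500, 0.0000.
ρ = 1.6000; 1.6000 > 1: divergent.

no, ρ = 1.6000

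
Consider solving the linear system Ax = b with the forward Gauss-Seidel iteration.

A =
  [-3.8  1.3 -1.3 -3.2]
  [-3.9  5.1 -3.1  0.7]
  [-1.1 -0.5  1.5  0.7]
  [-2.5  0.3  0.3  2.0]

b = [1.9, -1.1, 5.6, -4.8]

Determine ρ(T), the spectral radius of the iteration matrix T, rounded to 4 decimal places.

Write A = D+L+U with D = diag(-3.8, 5.1, 1.5, 2).
T_GS = -(D+L)⁻¹U: row 0 first, T[0,3] = -(-3.2)/(-3.8) = -0.8421; later rows by forward substitution.
  T[0,:] = [+0.0000 +0.3421 -0.3421 -0.8421]
  T[1,:] = [+0.0000 +0.2616 +0.3462 -0.7812]
  T[2,:] = [+0.0000 +0.3381 -0.1355 -1.3446]
  T[3,:] = [+0.0000 +0.3377 -0.4592 -0.7338]
|λ(T)| sorted: 1.1941, 0.3187, 0.3187, 0.0000.
ρ(T) = max|λ| = 1.1941; 1.1941 > 1: divergent.

1.1941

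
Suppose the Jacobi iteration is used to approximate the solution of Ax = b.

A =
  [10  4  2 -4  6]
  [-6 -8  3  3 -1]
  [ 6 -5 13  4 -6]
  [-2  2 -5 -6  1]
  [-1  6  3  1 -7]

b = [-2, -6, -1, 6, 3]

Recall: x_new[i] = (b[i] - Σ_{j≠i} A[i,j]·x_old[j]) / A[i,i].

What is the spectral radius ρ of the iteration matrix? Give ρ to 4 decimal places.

1.2105

Write A = D+L+U with D = diag(10, -8, 13, -6, -7).
Jacobi: T = -D⁻¹(L+U), T[4,2] = -(3)/(-7) = +0.4286; T[4,4] = 0.
  T[0,:] = [+0.0000  -0.4000  -0.2000  +0.4000  -0.6000]
  T[1,:] = [-0.7500  +0.0000  +0.3750  +0.3750  -0.1250]
  T[2,:] = [-0.4615  +0.3846  +0.0000  -0.3077  +0.4615]
  T[3,:] = [-0.3333  +0.3333  -0.8333  +0.0000  +0.1667]
  T[4,:] = [-0.1429  +0.8571  +0.4286  +0.1429  +0.0000]
eigenvalue magnitudes: 1.2105, 0.7206, 0.7206, 0.3775, 0.3092.
ρ = 1.2105; 1.2105 > 1: divergent.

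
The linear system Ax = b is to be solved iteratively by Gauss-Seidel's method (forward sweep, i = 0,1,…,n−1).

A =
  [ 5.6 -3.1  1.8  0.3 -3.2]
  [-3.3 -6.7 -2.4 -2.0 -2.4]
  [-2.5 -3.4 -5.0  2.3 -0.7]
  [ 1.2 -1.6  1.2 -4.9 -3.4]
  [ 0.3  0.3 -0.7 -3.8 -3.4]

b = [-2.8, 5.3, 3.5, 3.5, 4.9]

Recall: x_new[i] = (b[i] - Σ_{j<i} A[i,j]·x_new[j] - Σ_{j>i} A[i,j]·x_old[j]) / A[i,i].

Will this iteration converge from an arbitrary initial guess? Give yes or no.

yes

Split A = D + L + U, D = diag(5.6, -6.7, -5, -4.9, -3.4).
T_GS = -(D+L)⁻¹U: row 0 first, T[0,1] = -(-3.1)/(5.6) = +0.5536; later rows by forward substitution.
  T[0,:] = [+0.0000  +0.5536  -0.3214  -0.0536  +0.5714]
  T[1,:] = [+0.0000  -0.2727  -0.1999  -0.2721  -0.6397]
  T[2,:] = [+0.0000  -0.0914  +0.2966  +0.6718  +0.0093]
  T[3,:] = [+0.0000  +0.2022  +0.0592  +0.2403  -0.3428]
  T[4,:] = [+0.0000  -0.1824  -0.1732  -0.4356  +0.3752]
|λ(T)| sorted: 0.8644, 0.3918, 0.1284, 0.1284, 0.0000.
ρ(T) = max|λ| = 0.8644; 0.8644 < 1 ⇒ converges.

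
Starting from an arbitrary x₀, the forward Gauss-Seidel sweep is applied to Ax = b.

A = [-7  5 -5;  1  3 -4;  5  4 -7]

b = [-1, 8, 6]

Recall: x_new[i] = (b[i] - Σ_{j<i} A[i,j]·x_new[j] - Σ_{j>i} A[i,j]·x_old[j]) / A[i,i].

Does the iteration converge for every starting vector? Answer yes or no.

A = D + L + U where D = diag(-7, 3, -7).
GS T = -(D+L)⁻¹U: row 0 first, T[0,1] = -(5)/(-7) = +0.7143; later rows by forward substitution.
  T[0,:] = [+0.0000 +0.7143 -0.7143]
  T[1,:] = [+0.0000 -0.2381 +1.5714]
  T[2,:] = [+0.0000 +0.3741 +0.3878]
moduli |λ_i(T)| = 0.9030, 0.7533, 0.0000.
ρ(T) = max|λ| = 0.9030; 0.9030 < 1 ⇒ converges.

yes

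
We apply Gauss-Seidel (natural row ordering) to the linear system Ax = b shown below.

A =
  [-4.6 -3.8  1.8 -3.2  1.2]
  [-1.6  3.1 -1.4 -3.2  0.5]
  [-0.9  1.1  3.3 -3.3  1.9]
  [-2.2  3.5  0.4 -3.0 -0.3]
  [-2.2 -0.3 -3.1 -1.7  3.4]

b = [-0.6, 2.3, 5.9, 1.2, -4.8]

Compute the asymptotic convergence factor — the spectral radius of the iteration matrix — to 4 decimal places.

1.3932

Let D = diag(-4.6, 3.1, 3.3, -3, 3.4); L, U the strict triangles.
Gauss-Seidel: T = -(D+L)⁻¹U, row 0 first, T[0,2] = -(1.8)/(-4.6) = +0.3913; later rows by forward substitution.
  T[0,:] = [+0.0000  -0.8261  +0.3913  -0.6957  +0.2609]
  T[1,:] = [+0.0000  -0.4264  +0.6536  +0.6732  -0.0266]
  T[2,:] = [+0.0000  -0.0832  -0.1111  +0.5859  -0.4957]
  T[3,:] = [+0.0000  +0.0973  +0.4607  +1.3737  -0.3885]
  T[4,:] = [+0.0000  -0.5993  +0.4399  +0.8303  -0.4798]
moduli |λ_i(T)| = 1.3932, 0.7517, 0.7517, 0.0307, 0.0000.
ρ = 1.3932; 1.3932 > 1, so it fails to converge.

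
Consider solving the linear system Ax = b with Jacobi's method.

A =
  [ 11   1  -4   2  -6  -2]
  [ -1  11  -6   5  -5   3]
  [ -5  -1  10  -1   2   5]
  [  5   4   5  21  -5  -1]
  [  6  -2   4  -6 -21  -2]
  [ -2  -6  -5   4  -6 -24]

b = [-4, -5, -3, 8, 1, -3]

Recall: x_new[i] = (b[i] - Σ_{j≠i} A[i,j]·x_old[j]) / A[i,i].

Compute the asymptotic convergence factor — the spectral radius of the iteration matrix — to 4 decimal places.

0.8375

Write A = D+L+U with D = diag(11, 11, 10, 21, -21, -24).
Jacobi: T = -D⁻¹(L+U), T[2,1] = -(-1)/(10) = +0.1000; T[2,2] = 0.
  T[0,:] = [+0.0000 -0.0909 +0.3636 -0.1818 +0.5455 +0.1818]
  T[1,:] = [+0.0909 +0.0000 +0.5455 -0.4545 +0.4545 -0.2727]
  T[2,:] = [+0.5000 +0.1000 +0.0000 +0.1000 -0.2000 -0.5000]
  T[3,:] = [-0.2381 -0.1905 -0.2381 +0.0000 +0.2381 +0.0476]
  T[4,:] = [+0.2857 -0.0952 +0.1905 -0.2857 +0.0000 -0.0952]
  T[5,:] = [-0.0833 -0.2500 -0.2083 +0.1667 -0.2500 +0.0000]
eigenvalue magnitudes: 0.8375, 0.5026, 0.5026, 0.2914, 0.2674, 0.2674.
ρ(T) = max|λ| = 0.8375; 0.8375 < 1, so it converges for any x₀.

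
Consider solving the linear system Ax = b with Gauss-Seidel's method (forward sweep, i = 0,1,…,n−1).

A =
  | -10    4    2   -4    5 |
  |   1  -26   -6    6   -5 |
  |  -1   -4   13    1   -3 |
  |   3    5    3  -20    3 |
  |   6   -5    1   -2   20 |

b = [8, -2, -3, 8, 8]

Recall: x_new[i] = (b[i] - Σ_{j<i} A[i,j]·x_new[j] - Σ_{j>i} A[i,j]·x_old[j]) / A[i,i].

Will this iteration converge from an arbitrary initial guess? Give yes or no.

Write A = D+L+U with D = diag(-10, -26, 13, -20, 20).
T_GS = -(D+L)⁻¹U: row 0 first, T[0,2] = -(2)/(-10) = +0.2000; later rows by forward substitution.
  T[0,:] = [+0.0000  +0.4000  +0.2000  -0.4000  +0.5000]
  T[1,:] = [+0.0000  +0.0154  -0.2231  +0.2154  -0.1731]
  T[2,:] = [+0.0000  +0.0355  -0.0533  -0.0414  +0.2160]
  T[3,:] = [+0.0000  +0.0692  -0.0338  -0.0124  +0.2141]
  T[4,:] = [+0.0000  -0.1110  -0.1165  +0.1747  -0.1827]
|λ(T)| sorted: 0.2774, 0.1427, 0.1200, 0.0672, 0.0000.
ρ(T) = max|λ| = 0.2774; 0.2774 < 1, so it converges for any x₀.

yes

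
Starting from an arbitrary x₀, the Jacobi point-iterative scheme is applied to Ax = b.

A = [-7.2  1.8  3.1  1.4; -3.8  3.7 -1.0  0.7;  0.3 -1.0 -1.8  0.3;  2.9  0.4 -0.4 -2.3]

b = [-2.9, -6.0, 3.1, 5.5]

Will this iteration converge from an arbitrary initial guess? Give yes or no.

Write A = D+L+U with D = diag(-7.2, 3.7, -1.8, -2.3).
Jacobi: T = -D⁻¹(L+U), T[2,1] = -(-1)/(-1.8) = -0.5556; T[2,2] = 0.
  T[0,:] = [+0.0000  +0.2500  +0.4306  +0.1944]
  T[1,:] = [+1.0270  +0.0000  +0.2703  -0.1892]
  T[2,:] = [+0.1667  -0.5556  +0.0000  +0.1667]
  T[3,:] = [+1.2609  +0.1739  -0.1739  +0.0000]
eigenvalue magnitudes: 0.8779, 0.6584, 0.5143, 0.5143.
ρ(T) = max|λ| = 0.8779; 0.8779 < 1: convergent.

yes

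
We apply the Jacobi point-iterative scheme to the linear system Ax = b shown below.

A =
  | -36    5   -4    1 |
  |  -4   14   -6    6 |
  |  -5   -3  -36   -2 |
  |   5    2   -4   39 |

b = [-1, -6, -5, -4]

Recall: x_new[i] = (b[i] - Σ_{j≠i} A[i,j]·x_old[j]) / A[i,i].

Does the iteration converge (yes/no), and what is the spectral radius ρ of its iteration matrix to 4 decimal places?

yes, ρ = 0.2686

A = D + L + U where D = diag(-36, 14, -36, 39).
Jacobi T = -D⁻¹(L+U): T[1,2] = -(-6)/(14) = +0.4286; T[1,1] = 0.
  T[0,:] = [+0.0000, +0.1389, -0.1111, +0.0278]
  T[1,:] = [+0.2857, +0.0000, +0.4286, -0.4286]
  T[2,:] = [-0.1389, -0.0833, +0.0000, -0.0556]
  T[3,:] = [-0.1282, -0.0513, +0.1026, +0.0000]
|λ(T)| sorted: 0.2686, 0.2036, 0.1637, 0.1637.
ρ(T) = max|λ| = 0.2686; 0.2686 < 1 ⇒ converges.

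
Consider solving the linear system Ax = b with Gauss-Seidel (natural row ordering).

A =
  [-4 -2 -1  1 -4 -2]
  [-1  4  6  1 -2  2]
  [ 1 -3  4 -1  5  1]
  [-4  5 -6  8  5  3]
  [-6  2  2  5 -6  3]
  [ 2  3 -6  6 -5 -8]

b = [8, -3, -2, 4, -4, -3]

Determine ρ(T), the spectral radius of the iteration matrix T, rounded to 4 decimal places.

Split A = D + L + U, D = diag(-4, 4, 4, 8, -6, -8).
GS T = -(D+L)⁻¹U: row 0 first, T[0,5] = -(-2)/(-4) = -0.5000; later rows by forward substitution.
  T[0,:] = [+0.0000 -0.5000 -0.2500 +0.2500 -1.0000 -0.5000]
  T[1,:] = [+0.0000 -0.1250 -1.5625 -0.1875 +0.2500 -0.6250]
  T[2,:] = [+0.0000 +0.0312 -1.1094 +0.0469 -0.8125 -0.5938]
  T[3,:] = [+0.0000 -0.1484 +0.0195 +0.2773 -1.8906 -0.6797]
  T[4,:] = [+0.0000 +0.3451 -0.6243 -0.0658 -0.7630 +0.0273]
  T[5,:] = [+0.0000 -0.5223 +0.5885 +0.2061 -0.4880 -0.4409]
|roots of det(T-λI)|: 1.3908, 1.0746, 0.2752, 0.2752, 0.1294, 0.0000.
ρ(T) = max|λ| = 1.3908; 1.3908 > 1, so it fails to converge.

1.3908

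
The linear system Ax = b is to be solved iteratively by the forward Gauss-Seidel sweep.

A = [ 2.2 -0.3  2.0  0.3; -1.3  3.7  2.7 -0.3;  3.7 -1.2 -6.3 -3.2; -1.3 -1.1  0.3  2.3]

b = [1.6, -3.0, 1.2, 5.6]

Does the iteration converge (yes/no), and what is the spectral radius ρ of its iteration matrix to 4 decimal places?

yes, ρ = 0.8502

Split A = D + L + U, D = diag(2.2, 3.7, -6.3, 2.3).
T_GS = -(D+L)⁻¹U: row 0 first, T[0,1] = -(-0.3)/(2.2) = +0.1364; later rows by forward substitution.
  T[0,:] = [+0.0000  +0.1364  -0.9091  -0.1364]
  T[1,:] = [+0.0000  +0.0479  -1.0491  +0.0332]
  T[2,:] = [+0.0000  +0.0710  -0.3341  -0.5943]
  T[3,:] = [+0.0000  +0.0907  -0.9720  +0.0163]
|λ(T)| sorted: 0.8502, 0.6334, 0.0531, 0.0000.
ρ(T) = max|λ| = 0.8502; 0.8502 < 1 ⇒ converges.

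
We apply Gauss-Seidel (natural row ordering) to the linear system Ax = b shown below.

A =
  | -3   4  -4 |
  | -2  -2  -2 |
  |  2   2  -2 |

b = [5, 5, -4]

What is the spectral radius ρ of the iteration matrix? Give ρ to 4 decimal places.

Write A = D+L+U with D = diag(-3, -2, -2).
GS T = -(D+L)⁻¹U: row 0 first, T[0,2] = -(-4)/(-3) = -1.3333; later rows by forward substitution.
  T[0,:] = [+0.0000, +1.3333, -1.3333]
  T[1,:] = [+0.0000, -1.3333, +0.3333]
  T[2,:] = [+0.0000, +0.0000, -1.0000]
moduli |λ_i(T)| = 1.3333, 1.0000, 0.0000.
ρ = 1.3333; 1.3333 > 1, so it fails to converge.

1.3333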